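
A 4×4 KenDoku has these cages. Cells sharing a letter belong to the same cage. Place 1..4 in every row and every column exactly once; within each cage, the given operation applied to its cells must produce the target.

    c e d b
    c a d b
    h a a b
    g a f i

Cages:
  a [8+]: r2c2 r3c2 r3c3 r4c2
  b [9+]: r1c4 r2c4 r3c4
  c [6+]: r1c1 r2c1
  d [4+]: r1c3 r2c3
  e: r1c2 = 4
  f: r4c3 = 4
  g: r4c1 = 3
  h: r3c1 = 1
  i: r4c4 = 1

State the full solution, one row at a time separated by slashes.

2 4 1 3 / 4 1 3 2 / 1 3 2 4 / 3 2 4 1

Cage e is a single given cell, leaving r1c2 = 4.
H is a freebie, which forces r3c1 = 1.
Row 3 now contains 1; hence r3c3 = 2.
G is a freebie; hence r4c1 = 3.
Cage f is given, leaving r4c3 = 4.
Cage i is a single given cell, so r4c4 = 1.
Row 1 now contains 4, so r1c1 = 2.
Row 1 now contains 2, leaving r1c4 = 3.
Cage c needs two cells with sum 6, which forces r2c1 = 4.
The 4 cells of cage a must have sum 8, which forces r2c2 = 1.
Row 2 now contains 1, which forces r2c3 = 3.
4 is placed in row 2, leaving r2c4 = 2.
Row 3 already has 2, leaving r3c2 = 3.
3 is placed in column 4; hence r3c4 = 4.
Row 4 already has 1, so r4c2 = 2.
Row 1 already has 3, which forces r1c3 = 1.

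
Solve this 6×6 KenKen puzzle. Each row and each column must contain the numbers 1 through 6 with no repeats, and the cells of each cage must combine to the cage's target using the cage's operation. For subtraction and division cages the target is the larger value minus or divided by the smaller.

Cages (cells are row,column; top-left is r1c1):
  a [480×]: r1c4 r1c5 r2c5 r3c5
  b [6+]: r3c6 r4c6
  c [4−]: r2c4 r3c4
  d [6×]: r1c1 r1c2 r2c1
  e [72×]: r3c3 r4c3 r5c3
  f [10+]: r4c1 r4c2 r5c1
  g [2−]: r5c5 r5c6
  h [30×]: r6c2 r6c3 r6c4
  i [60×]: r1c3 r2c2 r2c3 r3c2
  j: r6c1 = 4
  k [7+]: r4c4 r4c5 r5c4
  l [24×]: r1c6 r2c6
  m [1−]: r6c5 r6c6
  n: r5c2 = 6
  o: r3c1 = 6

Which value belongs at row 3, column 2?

2

The 4 cells of cage a must have product 480, leaving r1c4 = 4.
4 is placed in row 1; hence r1c6 = 6.
Column 6 already has 6, so r2c6 = 4.
Cage o is a single given cell, leaving r3c1 = 6.
Cage n is a single given cell, so r5c2 = 6.
Cage j is given, which forces r6c1 = 4.
Row 1 now contains 6; hence r1c5 = 5.
Cage a needs product 480; hence r2c5 = 6.
The 4 cells of cage a must have product 480; hence r3c5 = 4.
The 3 cells of cage e must have product 72, leaving r4c3 = 6.
4 is placed in row 3; hence r3c3 = 3.
The 3 cells of cage e must have product 72, so r5c3 = 4.
Column 3 already has 3, which forces r1c3 = 2.
The 4 cells of cage i must have product 60, leaving r2c2 = 3.
The 4 cells of cage i must have product 60, leaving r2c3 = 5.
5 is placed in row 2, leaving r2c4 = 1.
Cage i needs product 60, leaving r3c2 = 2.
Column 4 now contains 1, so r3c4 = 5.
5 is placed in row 3; hence r3c6 = 1.
Column 4 already has 5; hence r4c4 = 3.
Column 6 now contains 1, so r4c6 = 5.
Column 4 already has 3, leaving r5c4 = 2.
Column 6 now contains 5, so r5c6 = 3.
5 is placed in column 3, leaving r6c3 = 1.
2 is placed in column 4; hence r6c4 = 6.
Column 6 now contains 3, leaving r6c6 = 2.
Cage d needs product 6, leaving r1c1 = 3.
Column 2 already has 3, which forces r1c2 = 1.
1 is placed in row 2, which forces r2c1 = 2.
Cage f has sum 10, so r4c1 = 1.
Row 4 now contains 5, so r4c2 = 4.
Cage k needs sum 7, which forces r4c5 = 2.
Cage f needs sum 10, which forces r5c1 = 5.
Row 5 now contains 3, leaving r5c5 = 1.
Row 6 now contains 1, so r6c2 = 5.
2 is placed in row 6, leaving r6c5 = 3.
The full grid is 3 1 2 4 5 6 / 2 3 5 1 6 4 / 6 2 3 5 4 1 / 1 4 6 3 2 5 / 5 6 4 2 1 3 / 4 5 1 6 3 2.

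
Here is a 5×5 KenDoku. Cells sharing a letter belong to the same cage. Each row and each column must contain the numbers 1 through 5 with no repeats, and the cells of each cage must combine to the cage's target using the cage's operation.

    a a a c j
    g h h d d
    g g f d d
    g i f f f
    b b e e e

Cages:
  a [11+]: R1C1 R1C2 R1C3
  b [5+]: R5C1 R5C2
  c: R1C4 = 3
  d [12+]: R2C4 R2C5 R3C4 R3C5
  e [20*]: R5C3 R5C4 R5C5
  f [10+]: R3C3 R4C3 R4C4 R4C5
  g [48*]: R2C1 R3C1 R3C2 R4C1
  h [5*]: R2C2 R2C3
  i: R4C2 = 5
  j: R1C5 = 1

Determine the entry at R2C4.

Cage c is given, which forces R1C4 = 3.
J is a freebie, leaving R1C5 = 1.
Cage i is a single given cell, which forces R4C2 = 5.
5 is placed in column 2, which forces R2C2 = 1.
Cage h's pair has product 5, so R2C3 = 5.
Cage a has sum 11; hence R1C1 = 5.
Column 2 needs a 3, and only R5C2 is open for it.
Cage b's pair has sum 5; hence R5C1 = 2.
The 4 cells of cage g must have product 48; hence R3C2 = 4.
Column 2 already has 4, so R1C2 = 2.
The 3 cells of cage a must have sum 11; hence R1C3 = 4.
4 is placed in column 3, which forces R5C3 = 1.
Cage f needs sum 10, which forces R4C4 = 1.
Cage f has sum 10, leaving R4C5 = 4.
Column 5 already has 4; hence R5C5 = 5.
The 4 cells of cage g must have product 48, leaving R2C1 = 4.
The 4 cells of cage d must have sum 12; hence R2C4 = 2.
The 4 cells of cage d must have sum 12, leaving R2C5 = 3.
Cage g needs product 48, leaving R3C1 = 1.
1 is placed in column 4, leaving R3C4 = 5.
Column 5 already has 5; hence R3C5 = 2.
4 is placed in row 4, which forces R4C1 = 3.
3 is placed in row 4, which forces R4C3 = 2.
Row 5 already has 5, which forces R5C4 = 4.
Row 3 already has 2, so R3C3 = 3.
Filled in: 5 2 4 3 1 / 4 1 5 2 3 / 1 4 3 5 2 / 3 5 2 1 4 / 2 3 1 4 5.

2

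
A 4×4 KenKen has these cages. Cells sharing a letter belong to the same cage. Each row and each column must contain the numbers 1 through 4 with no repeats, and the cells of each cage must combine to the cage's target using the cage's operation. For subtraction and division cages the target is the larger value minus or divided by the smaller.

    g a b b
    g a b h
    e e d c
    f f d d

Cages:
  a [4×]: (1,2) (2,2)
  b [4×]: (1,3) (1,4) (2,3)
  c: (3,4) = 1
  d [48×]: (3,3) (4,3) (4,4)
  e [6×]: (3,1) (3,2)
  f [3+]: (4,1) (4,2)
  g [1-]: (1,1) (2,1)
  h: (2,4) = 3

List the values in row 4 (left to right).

H is a freebie, which forces (2,4) = 3.
Cage d has product 48, leaving (3,3) = 4.
Cage c is a single given cell; hence (3,4) = 1.
The 3 cells of cage d must have product 48; hence (4,3) = 3.
Cage d has product 48; hence (4,4) = 4.
Column 3 now contains 4; hence (1,3) = 1.
Column 4 already has 1; hence (1,4) = 2.
Cage b has product 4, which forces (2,3) = 2.
Row 1 already has 2, which forces (1,1) = 3.
1 is placed in row 1; hence (1,2) = 4.
The two cells of cage g must have difference 1, which forces (2,1) = 4.
The two cells of cage a must have product 4, leaving (2,2) = 1.
Column 1 now contains 3, which forces (3,1) = 2.
Row 3 already has 2; hence (3,2) = 3.
Column 1 already has 2, so (4,1) = 1.
1 is placed in column 2, so (4,2) = 2.
The full grid is 3 4 1 2 / 4 1 2 3 / 2 3 4 1 / 1 2 3 4.

1 2 3 4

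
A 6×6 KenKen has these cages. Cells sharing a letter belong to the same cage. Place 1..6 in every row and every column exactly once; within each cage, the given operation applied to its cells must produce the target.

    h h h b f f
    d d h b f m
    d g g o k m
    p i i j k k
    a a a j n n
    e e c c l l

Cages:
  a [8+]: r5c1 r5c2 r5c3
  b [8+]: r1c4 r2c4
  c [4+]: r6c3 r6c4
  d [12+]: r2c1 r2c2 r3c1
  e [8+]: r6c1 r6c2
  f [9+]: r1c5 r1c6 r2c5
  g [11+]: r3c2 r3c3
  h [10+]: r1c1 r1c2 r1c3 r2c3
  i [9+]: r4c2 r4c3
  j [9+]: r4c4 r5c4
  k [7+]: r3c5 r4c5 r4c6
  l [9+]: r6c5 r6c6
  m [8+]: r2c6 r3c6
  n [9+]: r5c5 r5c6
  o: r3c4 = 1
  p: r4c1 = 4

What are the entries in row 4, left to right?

Cage o is a single given cell, so r3c4 = 1.
P is a freebie, so r4c1 = 4.
Column 4 already has 1, which forces r6c4 = 3.
Cage j's pair has sum 9, so r4c4 = 5.
Cage j needs two cells with sum 9; hence r5c4 = 4.
Row 6 now contains 3, so r6c3 = 1.
The only place for 4 in row 3 is r3c5.
4 is placed in column 5, leaving r6c5 = 5.
Cage l needs two cells with sum 9; hence r6c6 = 4.
Row 2 needs a 1, and only r2c5 is open for it.
Column 5 now contains 1, which forces r4c5 = 2.
The 3 cells of cage k must have sum 7, leaving r4c6 = 1.
Cage b needs two cells with sum 8, so r1c4 = 6.
Row 1 already has 6, which forces r1c5 = 3.
R2c1 and r2c6 in row 2 are {5, 6}; hence r2c4 = 2.
Column 5 already has 3, so r5c5 = 6.
Row 5 now contains 6; hence r5c6 = 3.
Cage f has sum 9; hence r1c6 = 5.
Cage h needs sum 10; hence r2c3 = 3.
Cage m needs two cells with sum 8, which forces r2c6 = 6.
Column 6 already has 3, leaving r3c6 = 2.
3 is placed in column 3, so r4c3 = 6.
6 is placed in row 2, so r2c1 = 5.
Row 2 already has 3; hence r2c2 = 4.
Row 3 now contains 2; hence r3c1 = 3.
Cage g needs two cells with sum 11; hence r3c2 = 6.
Column 3 already has 6, leaving r3c3 = 5.
Row 4 already has 6, leaving r4c2 = 3.
Column 3 now contains 5, which forces r5c3 = 2.
Column 2 now contains 6; hence r6c2 = 2.
Cage h has sum 10, leaving r1c1 = 2.
2 is placed in column 2, leaving r1c2 = 1.
2 is placed in column 3, so r1c3 = 4.
2 is placed in row 5; hence r5c1 = 1.
The 3 cells of cage a must have sum 8, which forces r5c2 = 5.
Row 6 now contains 2, so r6c1 = 6.
Filled in: 2 1 4 6 3 5 / 5 4 3 2 1 6 / 3 6 5 1 4 2 / 4 3 6 5 2 1 / 1 5 2 4 6 3 / 6 2 1 3 5 4.

4 3 6 5 2 1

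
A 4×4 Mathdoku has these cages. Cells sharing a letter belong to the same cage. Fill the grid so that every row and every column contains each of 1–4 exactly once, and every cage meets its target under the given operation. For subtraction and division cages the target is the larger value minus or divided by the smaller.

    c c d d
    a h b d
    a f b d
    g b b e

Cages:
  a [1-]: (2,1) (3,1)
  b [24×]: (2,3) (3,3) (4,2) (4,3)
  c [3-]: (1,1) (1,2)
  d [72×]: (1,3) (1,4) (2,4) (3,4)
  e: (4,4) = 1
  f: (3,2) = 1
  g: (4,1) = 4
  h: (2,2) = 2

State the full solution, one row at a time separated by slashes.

1 4 3 2 / 3 2 1 4 / 2 1 4 3 / 4 3 2 1

The 4 cells of cage d must have product 72, which forces (1,3) = 3.
H is a freebie, which forces (2,2) = 2.
F is a freebie, which forces (3,2) = 1.
G is a freebie, so (4,1) = 4.
Row 4 already has 4, leaving (4,2) = 3.
Cage e is a single given cell, leaving (4,4) = 1.
Column 1 now contains 4, so (1,1) = 1.
Column 2 already has 1, so (1,2) = 4.
Row 1 now contains 4, so (1,4) = 2.
Column 1 already has 1, leaving (2,1) = 3.
The 4 cells of cage b must have product 24, so (2,3) = 1.
Row 2 now contains 3, so (2,4) = 4.
Cage a's pair has difference 1; hence (3,1) = 2.
The 4 cells of cage b must have product 24, so (3,3) = 4.
Column 4 now contains 4; hence (3,4) = 3.
Row 4 now contains 1, leaving (4,3) = 2.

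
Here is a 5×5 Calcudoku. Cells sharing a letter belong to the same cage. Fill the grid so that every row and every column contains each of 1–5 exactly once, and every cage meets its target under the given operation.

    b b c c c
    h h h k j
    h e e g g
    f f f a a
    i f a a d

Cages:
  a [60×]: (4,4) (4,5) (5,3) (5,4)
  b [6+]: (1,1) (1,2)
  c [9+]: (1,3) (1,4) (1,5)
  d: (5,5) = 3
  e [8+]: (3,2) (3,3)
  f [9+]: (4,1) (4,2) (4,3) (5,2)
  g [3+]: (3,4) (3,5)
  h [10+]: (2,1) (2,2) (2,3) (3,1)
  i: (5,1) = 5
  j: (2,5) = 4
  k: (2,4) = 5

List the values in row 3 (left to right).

K is a freebie, leaving (2,4) = 5.
J is a freebie, leaving (2,5) = 4.
I is a freebie, which forces (5,1) = 5.
D is a freebie, so (5,5) = 3.
Cage h needs sum 10, so (3,1) = 4.
Cage a needs product 60; hence (4,4) = 3.
Cage a needs product 60; hence (4,5) = 5.
Cage c has sum 9, so (1,3) = 3.
Cage c has sum 9; hence (1,4) = 4.
Cage c needs sum 9, leaving (1,5) = 2.
3 is placed in column 3; hence (3,3) = 5.
2 is placed in column 5, so (3,5) = 1.
Cage f needs sum 9, so (5,2) = 2.
4 is placed in column 4, leaving (5,4) = 1.
Row 1 now contains 2, leaving (1,1) = 1.
4 is placed in row 1, which forces (1,2) = 5.
5 is placed in row 3, so (3,2) = 3.
Row 3 already has 1; hence (3,4) = 2.
Column 1 already has 1, which forces (4,1) = 2.
Row 5 now contains 1, which forces (5,3) = 4.
Column 1 already has 2, leaving (2,1) = 3.
Column 2 already has 3, which forces (2,2) = 1.
Cage h has sum 10; hence (2,3) = 2.
The 4 cells of cage f must have sum 9, leaving (4,2) = 4.
Column 3 already has 4, which forces (4,3) = 1.
Filled in: 1 5 3 4 2 / 3 1 2 5 4 / 4 3 5 2 1 / 2 4 1 3 5 / 5 2 4 1 3.

4 3 5 2 1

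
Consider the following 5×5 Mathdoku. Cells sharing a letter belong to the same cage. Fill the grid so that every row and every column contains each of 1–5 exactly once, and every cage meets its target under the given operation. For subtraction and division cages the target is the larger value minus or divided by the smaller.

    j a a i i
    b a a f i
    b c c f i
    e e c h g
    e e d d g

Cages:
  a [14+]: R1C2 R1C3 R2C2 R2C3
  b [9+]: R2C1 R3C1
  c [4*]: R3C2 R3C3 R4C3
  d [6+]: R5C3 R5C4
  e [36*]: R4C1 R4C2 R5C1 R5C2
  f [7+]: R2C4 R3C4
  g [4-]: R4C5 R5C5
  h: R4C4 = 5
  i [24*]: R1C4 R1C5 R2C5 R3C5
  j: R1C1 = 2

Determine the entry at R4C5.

J is a freebie, leaving R1C1 = 2.
Cage h is given, which forces R4C4 = 5.
Row 4 now contains 5; hence R4C5 = 1.
1 is placed in column 5, so R5C5 = 5.
Cage i needs product 24, which forces R1C4 = 1.
The 3 cells of cage c must have product 4, so R3C2 = 2.
The 3 cells of cage c must have product 4, leaving R3C3 = 1.
Row 4 now contains 1, which forces R4C3 = 2.
Column 3 now contains 2, leaving R5C3 = 4.
Row 5 already has 4, leaving R5C4 = 2.
Cage a needs sum 14; hence R1C2 = 5.
Cage a needs sum 14, so R1C3 = 3.
3 is placed in row 1, leaving R1C5 = 4.
Cage a needs sum 14; hence R2C2 = 1.
Cage a needs sum 14, which forces R2C3 = 5.
The 4 cells of cage i must have product 24, which forces R2C5 = 2.
Column 5 already has 4, which forces R3C5 = 3.
1 is placed in column 2, which forces R5C2 = 3.
5 is placed in row 2, so R2C1 = 4.
Cage f's pair has sum 7; hence R2C4 = 3.
Cage b needs two cells with sum 9; hence R3C1 = 5.
Row 3 now contains 3, leaving R3C4 = 4.
Cage e needs product 36; hence R4C1 = 3.
3 is placed in column 2, leaving R4C2 = 4.
Row 5 now contains 3, which forces R5C1 = 1.
The full grid is 2 5 3 1 4 / 4 1 5 3 2 / 5 2 1 4 3 / 3 4 2 5 1 / 1 3 4 2 5.

1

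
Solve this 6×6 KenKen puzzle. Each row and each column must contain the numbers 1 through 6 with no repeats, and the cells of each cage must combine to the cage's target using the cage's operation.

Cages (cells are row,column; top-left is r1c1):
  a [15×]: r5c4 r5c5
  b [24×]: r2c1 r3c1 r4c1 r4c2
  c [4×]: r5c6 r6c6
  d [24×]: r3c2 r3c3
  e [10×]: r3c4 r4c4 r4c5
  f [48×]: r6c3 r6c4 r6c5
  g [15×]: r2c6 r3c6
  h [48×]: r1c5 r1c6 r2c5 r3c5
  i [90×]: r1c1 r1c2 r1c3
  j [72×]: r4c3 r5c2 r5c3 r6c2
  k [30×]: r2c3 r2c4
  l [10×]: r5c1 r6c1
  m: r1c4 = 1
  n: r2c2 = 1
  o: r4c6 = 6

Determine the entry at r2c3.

5

Cage m is given, which forces r1c4 = 1.
Cage n is given, leaving r2c2 = 1.
O is a freebie, leaving r4c6 = 6.
Cage e needs product 10, leaving r4c5 = 1.
Cage h needs product 48, leaving r1c6 = 2.
The 4 cells of cage b must have product 24; hence r3c1 = 1.
The only place for 4 in row 1 is r1c5.
The only place for 4 in row 2 is r2c1.
In row 2, 2 can only go at r2c5, so r2c5 = 2.
Column 5 already has 2, leaving r3c5 = 3.
3 is placed in row 3, leaving r3c6 = 5.
3 is placed in column 5, leaving r5c5 = 5.
Column 5 already has 2, leaving r6c5 = 6.
Column 6 now contains 5, so r2c6 = 3.
5 is placed in row 3, which forces r3c4 = 2.
Cage e has product 10, which forces r4c4 = 5.
5 is placed in row 5, which forces r5c1 = 2.
5 is placed in row 5, which forces r5c4 = 3.
Cage l's pair has product 10; hence r6c1 = 5.
Column 4 now contains 2, leaving r6c4 = 4.
4 is placed in row 6, leaving r6c6 = 1.
Cage k needs two cells with product 30; hence r2c3 = 5.
Column 4 already has 5; hence r2c4 = 6.
2 is placed in column 1, leaving r4c1 = 3.
Cage b has product 24, which forces r4c2 = 2.
Cage j has product 72; hence r4c3 = 4.
The 4 cells of cage j must have product 72, leaving r5c2 = 6.
Cage j has product 72, leaving r5c3 = 1.
Column 6 already has 1; hence r5c6 = 4.
The 4 cells of cage j must have product 72; hence r6c2 = 3.
4 is placed in row 6; hence r6c3 = 2.
Column 1 now contains 3, leaving r1c1 = 6.
3 is placed in column 2, leaving r1c2 = 5.
Cage i has product 90, which forces r1c3 = 3.
Column 2 now contains 6; hence r3c2 = 4.
Column 3 already has 4, leaving r3c3 = 6.
The full grid is 6 5 3 1 4 2 / 4 1 5 6 2 3 / 1 4 6 2 3 5 / 3 2 4 5 1 6 / 2 6 1 3 5 4 / 5 3 2 4 6 1.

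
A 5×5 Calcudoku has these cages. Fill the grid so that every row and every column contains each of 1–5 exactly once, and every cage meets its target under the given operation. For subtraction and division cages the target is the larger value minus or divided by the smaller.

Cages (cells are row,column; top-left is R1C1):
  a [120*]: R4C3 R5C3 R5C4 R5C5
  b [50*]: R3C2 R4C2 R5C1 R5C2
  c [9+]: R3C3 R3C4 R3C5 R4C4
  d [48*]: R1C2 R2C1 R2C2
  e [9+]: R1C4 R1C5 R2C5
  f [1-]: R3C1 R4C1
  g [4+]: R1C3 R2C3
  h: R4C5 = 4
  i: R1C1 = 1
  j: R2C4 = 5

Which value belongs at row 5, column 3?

Cage i is given, leaving R1C1 = 1.
Cage d has product 48, leaving R1C2 = 4.
1 is placed in row 1, leaving R1C3 = 3.
Cage d has product 48, which forces R2C1 = 4.
Cage d has product 48, so R2C2 = 3.
3 is placed in column 3, so R2C3 = 1.
J is a freebie, so R2C4 = 5.
Row 2 now contains 5, which forces R2C5 = 2.
Cage h is given; hence R4C5 = 4.
Cage b needs product 50, so R5C1 = 5.
Row 5 already has 5; hence R5C5 = 3.
Column 4 now contains 5, leaving R1C4 = 2.
Column 5 now contains 2; hence R1C5 = 5.
The 4 cells of cage c must have sum 9, leaving R3C5 = 1.
The 4 cells of cage a must have product 120, which forces R4C3 = 5.
Column 4 already has 2; hence R4C4 = 1.
Column 4 already has 2; hence R5C4 = 4.
Cage b has product 50, so R3C2 = 5.
Cage c needs sum 9, which forces R3C3 = 4.
4 is placed in column 4, which forces R3C4 = 3.
1 is placed in row 4, leaving R4C2 = 2.
Cage b needs product 50, leaving R5C2 = 1.
4 is placed in row 5, so R5C3 = 2.
Row 3 now contains 3, which forces R3C1 = 2.
Row 4 now contains 2, so R4C1 = 3.
Completed grid: 1 4 3 2 5 / 4 3 1 5 2 / 2 5 4 3 1 / 3 2 5 1 4 / 5 1 2 4 3.

2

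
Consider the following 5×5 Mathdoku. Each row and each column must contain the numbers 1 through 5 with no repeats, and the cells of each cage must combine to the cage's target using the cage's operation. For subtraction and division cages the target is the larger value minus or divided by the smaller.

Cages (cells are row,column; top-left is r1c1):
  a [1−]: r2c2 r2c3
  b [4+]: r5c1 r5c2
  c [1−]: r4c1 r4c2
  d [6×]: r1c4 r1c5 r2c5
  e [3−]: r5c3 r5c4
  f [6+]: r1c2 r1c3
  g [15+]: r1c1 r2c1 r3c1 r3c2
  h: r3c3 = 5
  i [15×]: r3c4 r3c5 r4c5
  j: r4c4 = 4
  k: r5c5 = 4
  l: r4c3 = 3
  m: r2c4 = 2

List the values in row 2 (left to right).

Cage m is a single given cell, leaving r2c4 = 2.
H is a freebie, leaving r3c3 = 5.
Cage l is a single given cell; hence r4c3 = 3.
Cage j is given; hence r4c4 = 4.
Cage k is a single given cell, so r5c5 = 4.
Cage d needs product 6, which forces r1c5 = 2.
Cage a needs two cells with difference 1; hence r2c3 = 4.
Cage i needs product 15, which forces r4c5 = 5.
Cage e's pair has difference 3, leaving r5c3 = 2.
Cage e needs two cells with difference 3; hence r5c4 = 5.
The two cells of cage f must have sum 6, which forces r1c2 = 5.
Column 3 already has 4, leaving r1c3 = 1.
1 is placed in row 1, so r1c4 = 3.
5 is placed in column 2, which forces r2c2 = 3.
Row 2 already has 3, which forces r2c5 = 1.
Column 2 now contains 3, leaving r3c2 = 4.
Column 4 already has 3, which forces r3c4 = 1.
Column 5 now contains 1, leaving r3c5 = 3.
Column 2 now contains 3, which forces r5c2 = 1.
Row 1 already has 3, so r1c1 = 4.
Row 2 already has 3; hence r2c1 = 5.
Row 3 already has 4, so r3c1 = 2.
Cage c's pair has difference 1, which forces r4c1 = 1.
Column 2 now contains 1, leaving r4c2 = 2.
Row 5 now contains 1, which forces r5c1 = 3.
Completed grid: 4 5 1 3 2 / 5 3 4 2 1 / 2 4 5 1 3 / 1 2 3 4 5 / 3 1 2 5 4.

5 3 4 2 1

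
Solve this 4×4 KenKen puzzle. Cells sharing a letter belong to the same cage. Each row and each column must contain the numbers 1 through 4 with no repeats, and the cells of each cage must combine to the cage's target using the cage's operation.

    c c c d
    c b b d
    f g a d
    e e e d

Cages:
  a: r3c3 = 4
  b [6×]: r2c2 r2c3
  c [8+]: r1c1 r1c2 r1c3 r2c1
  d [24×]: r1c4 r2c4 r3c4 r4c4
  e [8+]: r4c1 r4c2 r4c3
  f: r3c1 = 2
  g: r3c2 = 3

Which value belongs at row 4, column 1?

3

F is a freebie; hence r3c1 = 2.
G is a freebie, leaving r3c2 = 3.
A is a freebie, so r3c3 = 4.
4 is placed in row 3, which forces r3c4 = 1.
The 4 cells of cage c must have sum 8, which forces r1c1 = 4.
2 is placed in column 1, so r2c1 = 1.
Column 2 already has 3, so r2c2 = 2.
The two cells of cage b must have product 6, leaving r2c3 = 3.
Row 2 already has 3, leaving r2c4 = 4.
1 is placed in column 1, leaving r4c1 = 3.
Column 3 already has 3, which forces r4c3 = 1.
3 is placed in row 4, leaving r4c4 = 2.
2 is placed in column 2, so r1c2 = 1.
Column 3 now contains 1, leaving r1c3 = 2.
Column 4 now contains 2; hence r1c4 = 3.
1 is placed in row 4; hence r4c2 = 4.
The full grid is 4 1 2 3 / 1 2 3 4 / 2 3 4 1 / 3 4 1 2.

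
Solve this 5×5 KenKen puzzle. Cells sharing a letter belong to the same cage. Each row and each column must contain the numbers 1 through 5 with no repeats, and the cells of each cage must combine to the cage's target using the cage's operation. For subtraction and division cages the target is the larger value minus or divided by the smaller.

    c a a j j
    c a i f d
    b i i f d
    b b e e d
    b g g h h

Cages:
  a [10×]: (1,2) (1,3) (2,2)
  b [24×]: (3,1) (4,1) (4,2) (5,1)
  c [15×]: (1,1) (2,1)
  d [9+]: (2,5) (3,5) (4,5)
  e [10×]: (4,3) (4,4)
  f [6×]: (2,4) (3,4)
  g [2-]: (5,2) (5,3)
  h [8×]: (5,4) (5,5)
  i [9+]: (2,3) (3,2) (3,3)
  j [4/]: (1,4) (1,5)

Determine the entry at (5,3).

The only place for 3 in row 1 is (1,1).
Column 1 already has 3; hence (2,1) = 5.
The 4 cells of cage b must have product 24; hence (4,2) = 3.
In row 5, 3 can only go at (5,3), so (5,3) = 3.
In row 5, 5 can only go at (5,2), so (5,2) = 5.
Cage a needs product 10, so (1,3) = 5.
Column 3 already has 5, so (3,3) = 1.
Column 3 already has 5, leaving (4,3) = 2.
Row 4 now contains 2, so (4,4) = 5.
Column 3 already has 2, so (2,3) = 4.
Cage i has sum 9, leaving (3,2) = 4.
Row 3 now contains 4, which forces (3,1) = 2.
Row 3 now contains 2, leaving (3,4) = 3.
3 is placed in row 3, leaving (3,5) = 5.
Column 4 now contains 3, leaving (2,4) = 2.
Cage d has sum 9, leaving (2,5) = 3.
The 3 cells of cage d must have sum 9, which forces (4,5) = 1.
Column 4 now contains 2; hence (5,4) = 4.
Row 5 already has 4, which forces (5,5) = 2.
Cage a has product 10, so (1,2) = 2.
Column 4 already has 4, which forces (1,4) = 1.
Column 5 now contains 1; hence (1,5) = 4.
Row 2 now contains 2, leaving (2,2) = 1.
Row 4 already has 1, which forces (4,1) = 4.
Row 5 already has 4; hence (5,1) = 1.
The full grid is 3 2 5 1 4 / 5 1 4 2 3 / 2 4 1 3 5 / 4 3 2 5 1 / 1 5 3 4 2.

3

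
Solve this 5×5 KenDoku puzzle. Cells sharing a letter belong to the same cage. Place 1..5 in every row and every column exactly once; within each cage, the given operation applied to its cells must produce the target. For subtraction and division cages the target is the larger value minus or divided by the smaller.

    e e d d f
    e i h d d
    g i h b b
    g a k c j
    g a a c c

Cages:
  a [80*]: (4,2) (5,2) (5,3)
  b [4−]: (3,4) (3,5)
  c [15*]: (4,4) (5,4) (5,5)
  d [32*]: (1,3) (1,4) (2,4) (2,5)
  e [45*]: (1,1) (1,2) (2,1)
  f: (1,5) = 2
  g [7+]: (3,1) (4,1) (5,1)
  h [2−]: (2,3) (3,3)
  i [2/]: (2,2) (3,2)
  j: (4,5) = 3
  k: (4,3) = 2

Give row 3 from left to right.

Cage e needs product 45, leaving (1,1) = 5.
The 3 cells of cage e must have product 45; hence (1,2) = 3.
Cage f is a single given cell; hence (1,5) = 2.
Cage e has product 45; hence (2,1) = 3.
The 3 cells of cage a must have product 80, which forces (4,2) = 4.
K is a freebie, so (4,3) = 2.
J is a freebie, which forces (4,5) = 3.
Cage a has product 80, which forces (5,2) = 5.
Cage a needs product 80; hence (5,3) = 4.
Row 5 already has 5, so (5,5) = 1.
Column 3 already has 4, leaving (1,3) = 1.
Cage d has product 32, which forces (1,4) = 4.
Column 3 now contains 1, so (2,3) = 5.
Cage d has product 32, leaving (2,4) = 2.
Column 5 already has 1, leaving (2,5) = 4.
The 3 cells of cage g must have sum 7, which forces (3,1) = 4.
Cage h's pair has difference 2, leaving (3,3) = 3.
The two cells of cage b must have difference 4, leaving (3,4) = 1.
Column 5 already has 1, so (3,5) = 5.
2 is placed in row 4; hence (4,1) = 1.
The 3 cells of cage c must have product 15, leaving (4,4) = 5.
1 is placed in row 5, leaving (5,1) = 2.
1 is placed in row 5, so (5,4) = 3.
Row 2 already has 2, which forces (2,2) = 1.
1 is placed in row 3, which forces (3,2) = 2.
The full grid is 5 3 1 4 2 / 3 1 5 2 4 / 4 2 3 1 5 / 1 4 2 5 3 / 2 5 4 3 1.

4 2 3 1 5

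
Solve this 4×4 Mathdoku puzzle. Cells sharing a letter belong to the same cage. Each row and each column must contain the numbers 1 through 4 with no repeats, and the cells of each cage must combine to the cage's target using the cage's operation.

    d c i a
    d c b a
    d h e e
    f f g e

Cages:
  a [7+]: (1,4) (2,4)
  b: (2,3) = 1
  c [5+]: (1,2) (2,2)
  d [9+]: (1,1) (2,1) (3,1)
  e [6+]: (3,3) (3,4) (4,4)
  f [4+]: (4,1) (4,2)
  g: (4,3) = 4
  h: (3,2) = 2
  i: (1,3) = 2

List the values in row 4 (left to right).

1 3 4 2

Cage i is a single given cell, leaving (1,3) = 2.
B is a freebie; hence (2,3) = 1.
Cage h is a single given cell; hence (3,2) = 2.
Column 3 already has 1, leaving (3,3) = 3.
Cage g is a single given cell, leaving (4,3) = 4.
Cage d has sum 9, which forces (1,1) = 3.
Cage c's pair has sum 5, which forces (1,2) = 1.
Row 1 now contains 3, leaving (1,4) = 4.
Cage d has sum 9, which forces (2,1) = 2.
The two cells of cage c must have sum 5; hence (2,2) = 4.
Column 4 now contains 4, leaving (2,4) = 3.
Row 3 now contains 3, leaving (3,1) = 4.
Cage e has sum 6, which forces (3,4) = 1.
Column 1 already has 3, leaving (4,1) = 1.
Column 2 already has 1; hence (4,2) = 3.
The 3 cells of cage e must have sum 6, leaving (4,4) = 2.
Completed grid: 3 1 2 4 / 2 4 1 3 / 4 2 3 1 / 1 3 4 2.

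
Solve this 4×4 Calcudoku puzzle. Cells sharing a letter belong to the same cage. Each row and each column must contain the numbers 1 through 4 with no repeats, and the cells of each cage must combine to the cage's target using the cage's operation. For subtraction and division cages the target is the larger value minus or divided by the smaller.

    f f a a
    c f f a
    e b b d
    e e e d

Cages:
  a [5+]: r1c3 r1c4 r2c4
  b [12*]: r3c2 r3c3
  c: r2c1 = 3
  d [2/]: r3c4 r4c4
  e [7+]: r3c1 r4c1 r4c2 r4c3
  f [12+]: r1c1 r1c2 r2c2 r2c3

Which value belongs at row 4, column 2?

Cage c is a single given cell, leaving r2c1 = 3.
Cage e has sum 7, which forces r3c1 = 1.
Column 1 now contains 3, leaving r4c1 = 2.
2 is placed in column 1, which forces r1c1 = 4.
Cage d's pair has quotient 2, so r3c4 = 2.
Cage a needs sum 5, so r1c3 = 1.
Cage a needs sum 5, which forces r1c4 = 3.
Column 4 now contains 2, leaving r2c4 = 1.
Column 3 already has 1, which forces r4c3 = 3.
1 is placed in column 4, leaving r4c4 = 4.
Row 1 already has 3; hence r1c2 = 2.
Row 2 already has 1, leaving r2c2 = 4.
Cage f has sum 12, which forces r2c3 = 2.
Cage b's pair has product 12; hence r3c2 = 3.
Column 3 now contains 3, which forces r3c3 = 4.
Row 4 now contains 3, so r4c2 = 1.
The full grid is 4 2 1 3 / 3 4 2 1 / 1 3 4 2 / 2 1 3 4.

1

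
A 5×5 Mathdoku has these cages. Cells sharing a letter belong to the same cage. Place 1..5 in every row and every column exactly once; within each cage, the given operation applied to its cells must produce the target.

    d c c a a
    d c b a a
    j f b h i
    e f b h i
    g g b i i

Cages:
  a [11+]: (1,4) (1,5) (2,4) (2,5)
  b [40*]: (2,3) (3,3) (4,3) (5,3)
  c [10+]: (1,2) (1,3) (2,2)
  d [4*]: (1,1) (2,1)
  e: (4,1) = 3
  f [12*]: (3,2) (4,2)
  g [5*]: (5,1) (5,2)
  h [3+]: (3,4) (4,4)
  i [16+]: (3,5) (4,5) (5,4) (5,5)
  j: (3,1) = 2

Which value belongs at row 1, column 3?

3

Cage j is given, which forces (3,1) = 2.
Row 3 already has 2; hence (3,4) = 1.
E is a freebie; hence (4,1) = 3.
Row 4 already has 3, which forces (4,2) = 4.
Column 4 already has 1, so (4,4) = 2.
2 is placed in row 4; hence (4,5) = 5.
4 is placed in column 2; hence (3,2) = 3.
Cage i has sum 16; hence (3,5) = 4.
Row 4 now contains 5, so (4,3) = 1.
Row 3 already has 4, which forces (3,3) = 5.
The only place for 3 in row 5 is (5,5).
Cage i has sum 16, leaving (5,4) = 4.
Cage b has product 40; hence (2,3) = 4.
Row 5 already has 4; hence (5,3) = 2.
Cage d's pair has product 4, so (1,1) = 4.
Column 3 now contains 4, so (1,3) = 3.
3 is placed in row 1, which forces (1,4) = 5.
Row 2 now contains 4, leaving (2,1) = 1.
Column 4 now contains 5; hence (2,4) = 3.
1 is placed in row 2; hence (2,5) = 2.
Column 1 already has 1, so (5,1) = 5.
Row 5 already has 5; hence (5,2) = 1.
5 is placed in row 1, leaving (1,2) = 2.
Column 5 now contains 2, so (1,5) = 1.
Row 2 now contains 2, leaving (2,2) = 5.
The full grid is 4 2 3 5 1 / 1 5 4 3 2 / 2 3 5 1 4 / 3 4 1 2 5 / 5 1 2 4 3.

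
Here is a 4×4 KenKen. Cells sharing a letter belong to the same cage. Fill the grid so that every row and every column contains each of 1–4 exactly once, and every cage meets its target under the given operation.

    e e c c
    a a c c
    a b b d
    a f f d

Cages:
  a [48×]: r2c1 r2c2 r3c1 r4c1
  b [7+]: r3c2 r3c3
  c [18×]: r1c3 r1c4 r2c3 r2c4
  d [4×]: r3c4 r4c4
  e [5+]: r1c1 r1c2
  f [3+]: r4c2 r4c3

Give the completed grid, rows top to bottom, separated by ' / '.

Row 3 needs a 2, and only r3c1 is open for it.
The 4 cells of cage a must have product 48; hence r2c2 = 2.
Column 2 now contains 2; hence r4c2 = 1.
Row 4 now contains 1, which forces r4c3 = 2.
Row 4 now contains 1; hence r4c4 = 4.
Cage e needs two cells with sum 5, leaving r1c1 = 1.
1 is placed in column 2, leaving r1c2 = 4.
The 4 cells of cage c must have product 18, which forces r1c3 = 3.
Cage c needs product 18, which forces r1c4 = 2.
Cage a needs product 48, leaving r2c1 = 4.
Cage c needs product 18, so r2c3 = 1.
Cage c has product 18, so r2c4 = 3.
Column 2 already has 4, leaving r3c2 = 3.
3 is placed in column 3; hence r3c3 = 4.
4 is placed in column 4, leaving r3c4 = 1.
Row 4 now contains 4, which forces r4c1 = 3.

1 4 3 2 / 4 2 1 3 / 2 3 4 1 / 3 1 2 4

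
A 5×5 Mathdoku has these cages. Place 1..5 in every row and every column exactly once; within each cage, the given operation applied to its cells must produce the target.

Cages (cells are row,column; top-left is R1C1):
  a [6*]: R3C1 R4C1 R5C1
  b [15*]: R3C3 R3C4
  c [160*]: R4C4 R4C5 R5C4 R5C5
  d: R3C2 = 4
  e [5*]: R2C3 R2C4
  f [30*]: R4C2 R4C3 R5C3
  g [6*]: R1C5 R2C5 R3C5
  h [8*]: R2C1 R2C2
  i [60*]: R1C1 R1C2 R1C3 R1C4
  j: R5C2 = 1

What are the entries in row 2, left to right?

Cage d is a single given cell, which forces R3C2 = 4.
Cage j is a single given cell, leaving R5C2 = 1.
The two cells of cage h must have product 8, which forces R2C1 = 4.
4 is placed in column 2, which forces R2C2 = 2.
Row 1 needs a 2, and only R1C5 is open for it.
In row 2, 3 can only go at R2C5, so R2C5 = 3.
Column 5 now contains 3, so R3C5 = 1.
Cage a needs product 6, which forces R4C1 = 1.
The only place for 2 in row 3 is R3C1.
Column 1 now contains 2, leaving R5C1 = 3.
3 is placed in column 1, which forces R1C1 = 5.
Cage i has product 60, so R1C2 = 3.
Column 2 now contains 3, so R4C2 = 5.
Row 4 already has 5; hence R4C5 = 4.
4 is placed in column 5, leaving R5C5 = 5.
Cage f needs product 30; hence R4C3 = 3.
Row 4 already has 4, leaving R4C4 = 2.
Row 5 now contains 5, which forces R5C3 = 2.
The 4 cells of cage c must have product 160; hence R5C4 = 4.
Cage i needs product 60, leaving R1C3 = 4.
Column 4 now contains 4, leaving R1C4 = 1.
1 is placed in column 4, so R2C4 = 5.
Column 3 already has 3, which forces R3C3 = 5.
The two cells of cage b must have product 15; hence R3C4 = 3.
Row 2 now contains 5, so R2C3 = 1.
The full grid is 5 3 4 1 2 / 4 2 1 5 3 / 2 4 5 3 1 / 1 5 3 2 4 / 3 1 2 4 5.

4 2 1 5 3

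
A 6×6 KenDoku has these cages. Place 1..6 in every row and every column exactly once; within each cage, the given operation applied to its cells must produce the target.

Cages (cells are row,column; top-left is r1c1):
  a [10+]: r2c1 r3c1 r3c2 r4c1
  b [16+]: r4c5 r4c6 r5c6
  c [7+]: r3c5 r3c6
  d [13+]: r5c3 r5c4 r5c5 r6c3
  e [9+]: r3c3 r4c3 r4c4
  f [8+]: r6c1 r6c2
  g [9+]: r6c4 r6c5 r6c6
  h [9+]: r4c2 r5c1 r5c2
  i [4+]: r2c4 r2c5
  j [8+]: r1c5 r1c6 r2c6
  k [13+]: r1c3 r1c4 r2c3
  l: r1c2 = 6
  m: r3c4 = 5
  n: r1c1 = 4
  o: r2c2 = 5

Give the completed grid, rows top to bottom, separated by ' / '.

4 6 5 2 3 1 / 2 5 6 3 1 4 / 6 1 2 5 4 3 / 1 2 3 4 5 6 / 3 4 1 6 2 5 / 5 3 4 1 6 2

Cage n is given, which forces r1c1 = 4.
Cage l is a single given cell; hence r1c2 = 6.
Cage o is given; hence r2c2 = 5.
M is a freebie; hence r3c4 = 5.
Cage k has sum 13; hence r1c3 = 5.
Cage k needs sum 13, which forces r1c4 = 2.
Cage k needs sum 13, so r2c3 = 6.
Cage j has sum 8; hence r2c6 = 4.
4 is placed in column 6, so r4c6 = 6.
Column 6 now contains 6, so r5c6 = 5.
Row 4 now contains 6, leaving r4c5 = 5.
The only place for 2 in row 2 is r2c1.
Row 3 needs a 2, and only r3c3 is open for it.
In row 4, 2 can only go at r4c2, so r4c2 = 2.
The two cells of cage f must have sum 8, which forces r6c1 = 5.
Column 2 already has 2, which forces r6c2 = 3.
Cage d has sum 13, leaving r5c5 = 2.
The 3 cells of cage g must have sum 9, which forces r6c6 = 2.
Row 4 needs a 1, and only r4c1 is open for it.
Row 6 needs a 4, and only r6c3 is open for it.
Column 3 already has 4, leaving r4c3 = 3.
The 3 cells of cage e must have sum 9, leaving r4c4 = 4.
Column 3 already has 3, which forces r5c3 = 1.
Column 4 now contains 4, leaving r5c4 = 6.
Column 4 now contains 6, leaving r6c4 = 1.
1 is placed in row 6, which forces r6c5 = 6.
Column 4 now contains 1, which forces r2c4 = 3.
The two cells of cage i must have sum 4, leaving r2c5 = 1.
Column 5 already has 6, which forces r3c5 = 4.
Cage c's pair has sum 7, leaving r3c6 = 3.
Row 5 already has 6, so r5c1 = 3.
Row 5 already has 1; hence r5c2 = 4.
Column 5 already has 1; hence r1c5 = 3.
Column 6 now contains 3, leaving r1c6 = 1.
Row 3 now contains 3, so r3c1 = 6.
4 is placed in row 3, so r3c2 = 1.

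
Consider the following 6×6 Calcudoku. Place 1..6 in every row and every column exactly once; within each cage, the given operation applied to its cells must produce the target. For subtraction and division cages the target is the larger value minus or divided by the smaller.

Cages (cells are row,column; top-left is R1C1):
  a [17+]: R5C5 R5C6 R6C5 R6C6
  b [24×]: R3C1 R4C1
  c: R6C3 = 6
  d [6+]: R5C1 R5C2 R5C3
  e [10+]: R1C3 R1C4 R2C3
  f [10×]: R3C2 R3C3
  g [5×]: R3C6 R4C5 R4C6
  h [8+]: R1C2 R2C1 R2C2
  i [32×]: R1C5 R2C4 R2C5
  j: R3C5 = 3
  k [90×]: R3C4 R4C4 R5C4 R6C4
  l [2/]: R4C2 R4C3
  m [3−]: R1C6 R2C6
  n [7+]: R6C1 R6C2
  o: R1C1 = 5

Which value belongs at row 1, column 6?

O is a freebie, so R1C1 = 5.
Cage i needs product 32, which forces R1C5 = 4.
Cage i needs product 32, which forces R2C4 = 4.
The 3 cells of cage i must have product 32; hence R2C5 = 2.
Cage j is a single given cell, so R3C5 = 3.
Cage g has product 5, which forces R3C6 = 1.
The 3 cells of cage g must have product 5; hence R4C5 = 1.
The 3 cells of cage g must have product 5, leaving R4C6 = 5.
C is a freebie, so R6C3 = 6.
6 is placed in row 6; hence R6C5 = 5.
Cage h has sum 8, which forces R2C1 = 1.
Column 5 already has 5, leaving R5C5 = 6.
In row 3, 4 can only go at R3C1, so R3C1 = 4.
4 is placed in column 1; hence R4C1 = 6.
6 is placed in row 4, which forces R4C4 = 3.
4 is placed in column 1, which forces R6C1 = 3.
Cage n needs two cells with sum 7, so R6C2 = 4.
Column 4 already has 3, which forces R6C4 = 1.
Row 6 already has 4, which forces R6C6 = 2.
The 4 cells of cage k must have product 90, which forces R3C4 = 6.
Column 2 already has 4, leaving R4C2 = 2.
Cage l's pair has quotient 2, so R4C3 = 4.
Column 1 already has 3, leaving R5C1 = 2.
Column 4 already has 1, so R5C4 = 5.
Column 6 already has 2, which forces R5C6 = 4.
2 is placed in column 2, so R1C2 = 1.
Cage e has sum 10, leaving R1C3 = 3.
Column 4 now contains 6; hence R1C4 = 2.
Row 1 already has 3; hence R1C6 = 6.
Cage h needs sum 8, which forces R2C2 = 6.
Cage e has sum 10, which forces R2C3 = 5.
6 is placed in column 6; hence R2C6 = 3.
2 is placed in column 2; hence R3C2 = 5.
Cage f needs two cells with product 10; hence R3C3 = 2.
Column 2 now contains 1, so R5C2 = 3.
Column 3 now contains 3, leaving R5C3 = 1.
The full grid is 5 1 3 2 4 6 / 1 6 5 4 2 3 / 4 5 2 6 3 1 / 6 2 4 3 1 5 / 2 3 1 5 6 4 / 3 4 6 1 5 2.

6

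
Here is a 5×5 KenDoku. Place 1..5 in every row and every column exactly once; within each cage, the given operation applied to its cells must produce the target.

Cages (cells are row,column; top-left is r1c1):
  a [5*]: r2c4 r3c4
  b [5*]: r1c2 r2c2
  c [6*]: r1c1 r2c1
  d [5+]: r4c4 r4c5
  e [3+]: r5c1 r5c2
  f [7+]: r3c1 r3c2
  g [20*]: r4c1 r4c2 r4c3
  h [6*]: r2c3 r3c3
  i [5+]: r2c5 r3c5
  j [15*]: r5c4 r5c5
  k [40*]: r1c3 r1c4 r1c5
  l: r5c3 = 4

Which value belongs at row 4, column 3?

Cage l is a single given cell; hence r5c3 = 4.
Row 1 needs a 1, and only r1c2 is open for it.
Column 2 already has 1, so r2c2 = 5.
5 is placed in row 2, so r2c4 = 1.
1 is placed in column 4; hence r3c4 = 5.
5 is placed in column 2, leaving r4c2 = 4.
Cage e's pair has sum 3, so r5c1 = 1.
Column 2 already has 1; hence r5c2 = 2.
Column 4 already has 5, leaving r5c4 = 3.
Row 5 already has 3, leaving r5c5 = 5.
Cage k has product 40, which forces r1c3 = 5.
Cage f needs two cells with sum 7, leaving r3c1 = 4.
2 is placed in column 2, leaving r3c2 = 3.
Row 3 already has 3, which forces r3c3 = 2.
Row 3 now contains 2; hence r3c5 = 1.
Column 1 now contains 1; hence r4c1 = 5.
Cage g needs product 20, leaving r4c3 = 1.
Column 4 already has 3; hence r4c4 = 2.
The two cells of cage d must have sum 5, so r4c5 = 3.
Column 4 already has 2, which forces r1c4 = 4.
Cage k needs product 40; hence r1c5 = 2.
2 is placed in column 3, which forces r2c3 = 3.
The two cells of cage i must have sum 5, which forces r2c5 = 4.
Row 1 now contains 2, leaving r1c1 = 3.
Row 2 now contains 3, so r2c1 = 2.
The full grid is 3 1 5 4 2 / 2 5 3 1 4 / 4 3 2 5 1 / 5 4 1 2 3 / 1 2 4 3 5.

1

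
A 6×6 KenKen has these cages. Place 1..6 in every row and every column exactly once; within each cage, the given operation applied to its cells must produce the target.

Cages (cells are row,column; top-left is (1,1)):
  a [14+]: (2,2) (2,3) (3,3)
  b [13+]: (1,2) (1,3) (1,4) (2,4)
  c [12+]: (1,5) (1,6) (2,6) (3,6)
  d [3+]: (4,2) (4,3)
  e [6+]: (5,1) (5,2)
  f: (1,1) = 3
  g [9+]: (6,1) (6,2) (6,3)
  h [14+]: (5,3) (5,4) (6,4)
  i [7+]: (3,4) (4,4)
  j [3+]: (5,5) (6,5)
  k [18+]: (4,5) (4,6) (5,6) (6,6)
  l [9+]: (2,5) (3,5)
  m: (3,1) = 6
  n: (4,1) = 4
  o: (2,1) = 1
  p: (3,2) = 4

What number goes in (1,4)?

Cage f is a single given cell, so (1,1) = 3.
Cage o is a single given cell, leaving (2,1) = 1.
M is a freebie; hence (3,1) = 6.
Cage p is a single given cell, leaving (3,2) = 4.
Cage n is given; hence (4,1) = 4.
Cage e needs two cells with sum 6, so (5,1) = 5.
Cage e's pair has sum 6, so (5,2) = 1.
1 is placed in row 5; hence (5,5) = 2.
Column 1 now contains 5; hence (6,1) = 2.
2 is placed in column 5; hence (6,5) = 1.
Column 2 now contains 1, so (4,2) = 2.
Cage d needs two cells with sum 3; hence (4,3) = 1.
Cage g needs sum 9, so (6,2) = 3.
The 3 cells of cage g must have sum 9, leaving (6,3) = 4.
Row 6 now contains 4, so (6,4) = 5.
Row 6 now contains 5, leaving (6,6) = 6.
Cage b needs sum 13, leaving (1,3) = 2.
Cage i's pair has sum 7, so (3,4) = 1.
Column 4 already has 5, which forces (4,4) = 6.
Column 4 now contains 6, leaving (5,4) = 3.
Cage k has sum 18, which forces (5,6) = 4.
Cage b needs sum 13, leaving (1,2) = 5.
Column 4 already has 1, leaving (1,4) = 4.
4 is placed in row 1, leaving (1,5) = 6.
Cage c has sum 12, so (1,6) = 1.
5 is placed in column 2; hence (2,2) = 6.
The 4 cells of cage b must have sum 13, which forces (2,4) = 2.
Column 5 already has 6, leaving (2,5) = 4.
Row 5 already has 3, so (5,3) = 6.
Cage c has sum 12, leaving (2,6) = 3.
Cage l needs two cells with sum 9, leaving (3,5) = 5.
The 4 cells of cage c must have sum 12; hence (3,6) = 2.
Column 5 already has 5, leaving (4,5) = 3.
Column 6 already has 3, so (4,6) = 5.
3 is placed in row 2, which forces (2,3) = 5.
Row 3 now contains 5, which forces (3,3) = 3.
The full grid is 3 5 2 4 6 1 / 1 6 5 2 4 3 / 6 4 3 1 5 2 / 4 2 1 6 3 5 / 5 1 6 3 2 4 / 2 3 4 5 1 6.

4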